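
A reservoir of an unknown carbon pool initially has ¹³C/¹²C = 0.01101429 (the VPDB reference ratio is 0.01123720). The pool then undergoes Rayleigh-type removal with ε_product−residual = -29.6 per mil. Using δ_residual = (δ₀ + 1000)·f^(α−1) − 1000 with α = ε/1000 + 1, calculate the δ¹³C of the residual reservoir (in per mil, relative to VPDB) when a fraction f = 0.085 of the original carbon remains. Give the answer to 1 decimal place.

54.4 per mil

δ₀ = (0.01101429/0.01123720 − 1)×1000 = (0.980163 − 1)×1000 = -19.837 per mil
α − 1 = ε/1000 = -0.0296
f^(α−1) = 0.085^(-0.0296) = 1.075695
δ_res = (-19.837 + 1000) × 1.075695 − 1000 = 1054.357 − 1000 = 54.36 per mil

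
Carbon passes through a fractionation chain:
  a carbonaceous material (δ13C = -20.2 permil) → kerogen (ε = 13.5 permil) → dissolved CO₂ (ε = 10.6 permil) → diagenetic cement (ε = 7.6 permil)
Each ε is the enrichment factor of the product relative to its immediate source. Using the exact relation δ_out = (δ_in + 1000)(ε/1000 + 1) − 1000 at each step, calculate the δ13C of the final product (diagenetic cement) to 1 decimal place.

11.2 permil

step 1: δ = (-20.20 + 1000)·(13.5/1000 + 1) − 1000 = -6.97 permil
step 2: δ = (-6.97 + 1000)·(10.6/1000 + 1) − 1000 = 3.55 permil
step 3: δ = (3.55 + 1000)·(7.6/1000 + 1) − 1000 = 11.18 permil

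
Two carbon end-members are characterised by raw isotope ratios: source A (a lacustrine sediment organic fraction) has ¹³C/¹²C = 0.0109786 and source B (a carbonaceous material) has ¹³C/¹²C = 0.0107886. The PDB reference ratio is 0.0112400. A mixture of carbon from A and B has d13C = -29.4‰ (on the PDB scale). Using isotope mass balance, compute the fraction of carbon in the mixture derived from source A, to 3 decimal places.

δ_A = (0.0109786/0.0112400 − 1)×1000 = (0.976744 − 1)×1000 = -23.256‰
δ_B = (0.0107886/0.0112400 − 1)×1000 = (0.959840 − 1)×1000 = -40.160‰
f_A = (δ_mix − δ_B)/(δ_A − δ_B) = (-29.4 − (-40.160))/(-23.256 − (-40.160))
f_A = 10.760 / 16.904 = 0.6365

0.637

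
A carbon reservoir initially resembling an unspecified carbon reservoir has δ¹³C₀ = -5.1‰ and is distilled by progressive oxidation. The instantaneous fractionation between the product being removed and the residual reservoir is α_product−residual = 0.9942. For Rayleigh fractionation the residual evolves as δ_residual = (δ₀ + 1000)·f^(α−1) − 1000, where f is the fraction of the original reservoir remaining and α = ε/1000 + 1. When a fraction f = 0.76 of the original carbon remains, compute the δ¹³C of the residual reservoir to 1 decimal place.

Rayleigh residual: δ_res = (δ₀ + 1000)·f^(α−1) − 1000
α − 1 = -0.00580
f^(α−1) = 0.76^(-0.00580) = 1.001593
δ_res = (-5.1 + 1000) × 1.001593 − 1000 = 996.485 − 1000 = -3.52‰

-3.5‰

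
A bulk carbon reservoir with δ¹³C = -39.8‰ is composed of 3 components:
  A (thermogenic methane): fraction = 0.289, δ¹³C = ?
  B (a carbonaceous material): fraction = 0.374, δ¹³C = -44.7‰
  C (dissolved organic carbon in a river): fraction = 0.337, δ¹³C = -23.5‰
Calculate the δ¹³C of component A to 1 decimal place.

-52.5‰

Isotope mass balance: δ_bulk = Σ fᵢ·δᵢ.
-39.8 = 0.289×δ_A + 0.374×(-44.7) + 0.337×(-23.5)
0.289·δ_A = -39.8 − (-24.637) = -15.163
δ_A = -15.163 / 0.289 = -52.47‰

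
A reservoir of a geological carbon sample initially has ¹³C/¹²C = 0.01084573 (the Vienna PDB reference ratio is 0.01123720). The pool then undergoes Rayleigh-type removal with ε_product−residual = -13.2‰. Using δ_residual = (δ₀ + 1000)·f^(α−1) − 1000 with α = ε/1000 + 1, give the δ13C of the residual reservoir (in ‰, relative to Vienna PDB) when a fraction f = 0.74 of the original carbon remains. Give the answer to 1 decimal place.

-31.0‰

δ₀ = (0.01084573/0.01123720 − 1)×1000 = (0.965163 − 1)×1000 = -34.837‰
α − 1 = ε/1000 = -0.0132
f^(α−1) = 0.74^(-0.0132) = 1.003982
δ_res = (-34.837 + 1000) × 1.003982 − 1000 = 969.007 − 1000 = -30.99‰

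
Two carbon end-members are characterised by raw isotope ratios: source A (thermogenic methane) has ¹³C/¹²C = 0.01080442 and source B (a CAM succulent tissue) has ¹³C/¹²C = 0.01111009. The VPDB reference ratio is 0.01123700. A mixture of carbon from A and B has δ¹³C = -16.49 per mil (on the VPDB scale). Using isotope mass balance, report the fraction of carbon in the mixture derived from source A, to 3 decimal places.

0.191

δ_A = (0.01080442/0.01123700 − 1)×1000 = (0.961504 − 1)×1000 = -38.496 per mil
δ_B = (0.01111009/0.01123700 − 1)×1000 = (0.988706 − 1)×1000 = -11.294 per mil
f_A = (δ_mix − δ_B)/(δ_A − δ_B) = (-16.49 − (-11.294))/(-38.496 − (-11.294))
f_A = -5.196 / -27.202 = 0.1910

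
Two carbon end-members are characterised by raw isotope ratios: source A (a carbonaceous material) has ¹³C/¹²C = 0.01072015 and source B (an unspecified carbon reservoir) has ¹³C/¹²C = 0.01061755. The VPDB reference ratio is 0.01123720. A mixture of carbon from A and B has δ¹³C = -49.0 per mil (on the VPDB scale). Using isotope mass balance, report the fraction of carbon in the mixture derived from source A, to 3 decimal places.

0.673

δ_A = (0.01072015/0.01123720 − 1)×1000 = (0.953988 − 1)×1000 = -46.012 per mil
δ_B = (0.01061755/0.01123720 − 1)×1000 = (0.944857 − 1)×1000 = -55.143 per mil
f_A = (δ_mix − δ_B)/(δ_A − δ_B) = (-49.0 − (-55.143))/(-46.012 − (-55.143))
f_A = 6.143 / 9.130 = 0.6728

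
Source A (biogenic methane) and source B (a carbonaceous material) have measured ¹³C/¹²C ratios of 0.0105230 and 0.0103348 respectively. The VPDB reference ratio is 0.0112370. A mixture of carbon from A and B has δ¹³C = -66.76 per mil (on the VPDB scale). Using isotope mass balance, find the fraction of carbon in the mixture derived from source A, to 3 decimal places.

δ_A = (0.0105230/0.0112370 − 1)×1000 = (0.936460 − 1)×1000 = -63.540 per mil
δ_B = (0.0103348/0.0112370 − 1)×1000 = (0.919712 − 1)×1000 = -80.288 per mil
f_A = (δ_mix − δ_B)/(δ_A − δ_B) = (-66.76 − (-80.288))/(-63.540 − (-80.288))
f_A = 13.528 / 16.748 = 0.8077

0.808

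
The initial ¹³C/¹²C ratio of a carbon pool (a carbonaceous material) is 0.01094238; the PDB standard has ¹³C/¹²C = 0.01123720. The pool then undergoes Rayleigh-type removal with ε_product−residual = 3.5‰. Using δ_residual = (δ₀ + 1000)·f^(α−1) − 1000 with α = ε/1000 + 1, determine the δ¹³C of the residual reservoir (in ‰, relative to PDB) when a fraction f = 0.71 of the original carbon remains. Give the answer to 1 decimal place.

-27.4‰

δ₀ = (0.01094238/0.01123720 − 1)×1000 = (0.973764 − 1)×1000 = -26.236‰
α − 1 = ε/1000 = 0.0035
f^(α−1) = 0.71^(0.0035) = 0.998802
δ_res = (-26.236 + 1000) × 0.998802 − 1000 = 972.597 − 1000 = -27.40‰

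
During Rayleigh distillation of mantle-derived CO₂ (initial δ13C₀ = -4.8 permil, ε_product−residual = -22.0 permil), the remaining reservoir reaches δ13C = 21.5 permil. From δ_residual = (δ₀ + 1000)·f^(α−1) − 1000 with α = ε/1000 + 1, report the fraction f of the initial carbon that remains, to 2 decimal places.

α − 1 = ε/1000 = -0.0220
(δ_res + 1000)/(δ₀ + 1000) = (21.5 + 1000)/(-4.8 + 1000) = 1021.5/995.2 = 1.026427
f = 1.026427^(1/-0.0220) = exp(ln(1.026427)/-0.0220) = exp(0.02608/-0.0220)
f = exp(-1.1856) = 0.3056

0.31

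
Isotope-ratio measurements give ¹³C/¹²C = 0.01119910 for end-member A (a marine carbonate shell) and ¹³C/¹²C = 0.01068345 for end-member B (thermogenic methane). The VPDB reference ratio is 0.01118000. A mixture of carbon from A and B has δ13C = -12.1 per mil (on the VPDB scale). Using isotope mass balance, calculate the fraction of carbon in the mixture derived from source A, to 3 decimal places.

0.701

δ_A = (0.01119910/0.01118000 − 1)×1000 = (1.001708 − 1)×1000 = 1.708 per mil
δ_B = (0.01068345/0.01118000 − 1)×1000 = (0.955586 − 1)×1000 = -44.414 per mil
f_A = (δ_mix − δ_B)/(δ_A − δ_B) = (-12.1 − (-44.414))/(1.708 − (-44.414))
f_A = 32.314 / 46.123 = 0.7006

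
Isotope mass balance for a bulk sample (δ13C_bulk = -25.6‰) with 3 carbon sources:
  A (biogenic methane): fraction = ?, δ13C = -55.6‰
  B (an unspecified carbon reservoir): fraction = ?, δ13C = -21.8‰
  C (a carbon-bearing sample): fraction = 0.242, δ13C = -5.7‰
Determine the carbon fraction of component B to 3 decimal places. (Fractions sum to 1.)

0.530

Let f_B and f_A be the unknown fractions; fractions sum to 1 so f_B + f_A = 0.758.
Mass balance: Σ fᵢ·δᵢ = δ_bulk ⇒ f_B·(-21.8) + f_A·(-55.6) = -25.6 − (-1.379) = -24.221
Substitute f_A = 0.758 − f_B:
f_B·(-21.8 − -55.6) = -24.221 − 0.758×(-55.6) = 17.924
f_B = 17.924 / 33.8 = 0.5303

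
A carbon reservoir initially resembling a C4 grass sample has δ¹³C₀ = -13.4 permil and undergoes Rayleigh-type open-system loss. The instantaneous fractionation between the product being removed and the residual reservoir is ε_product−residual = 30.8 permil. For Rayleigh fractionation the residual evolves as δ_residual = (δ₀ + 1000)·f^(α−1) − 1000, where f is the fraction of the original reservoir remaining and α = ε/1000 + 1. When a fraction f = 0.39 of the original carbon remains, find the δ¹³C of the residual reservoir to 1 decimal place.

Rayleigh residual: δ_res = (δ₀ + 1000)·f^(α−1) − 1000
α = ε/1000 + 1 = 1.03080, so α − 1 = 0.03080
f^(α−1) = 0.39^(0.03080) = 0.971415
δ_res = (-13.4 + 1000) × 0.971415 − 1000 = 958.398 − 1000 = -41.60 permil

-41.6 permil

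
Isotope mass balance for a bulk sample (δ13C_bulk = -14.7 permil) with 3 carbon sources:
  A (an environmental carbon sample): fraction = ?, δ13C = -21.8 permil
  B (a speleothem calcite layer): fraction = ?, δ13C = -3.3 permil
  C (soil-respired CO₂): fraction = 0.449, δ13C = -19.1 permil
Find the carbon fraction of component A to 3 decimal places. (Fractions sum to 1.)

0.233

Let f_A and f_B be the unknown fractions; fractions sum to 1 so f_A + f_B = 0.551.
Mass balance: Σ fᵢ·δᵢ = δ_bulk ⇒ f_A·(-21.8) + f_B·(-3.3) = -14.7 − (-8.576) = -6.124
Substitute f_B = 0.551 − f_A:
f_A·(-21.8 − -3.3) = -6.124 − 0.551×(-3.3) = -4.306
f_A = -4.306 / -18.5 = 0.2327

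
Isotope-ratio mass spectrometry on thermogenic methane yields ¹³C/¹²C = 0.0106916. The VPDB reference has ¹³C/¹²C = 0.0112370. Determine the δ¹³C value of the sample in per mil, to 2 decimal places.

-48.54 per mil

δ¹³C = (R_sample / R_standard − 1) × 1000
R_sample / R_standard = 0.0106916 / 0.0112370 = 0.951464
δ¹³C = (0.951464 − 1) × 1000 = -48.536 per mil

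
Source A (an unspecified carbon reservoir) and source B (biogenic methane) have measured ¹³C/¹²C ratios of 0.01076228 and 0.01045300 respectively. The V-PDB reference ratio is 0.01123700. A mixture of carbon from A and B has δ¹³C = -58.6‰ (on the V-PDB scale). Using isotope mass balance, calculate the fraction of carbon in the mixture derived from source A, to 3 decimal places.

δ_A = (0.01076228/0.01123700 − 1)×1000 = (0.957754 − 1)×1000 = -42.246‰
δ_B = (0.01045300/0.01123700 − 1)×1000 = (0.930230 − 1)×1000 = -69.770‰
f_A = (δ_mix − δ_B)/(δ_A − δ_B) = (-58.6 − (-69.770))/(-42.246 − (-69.770))
f_A = 11.170 / 27.523 = 0.4058

0.406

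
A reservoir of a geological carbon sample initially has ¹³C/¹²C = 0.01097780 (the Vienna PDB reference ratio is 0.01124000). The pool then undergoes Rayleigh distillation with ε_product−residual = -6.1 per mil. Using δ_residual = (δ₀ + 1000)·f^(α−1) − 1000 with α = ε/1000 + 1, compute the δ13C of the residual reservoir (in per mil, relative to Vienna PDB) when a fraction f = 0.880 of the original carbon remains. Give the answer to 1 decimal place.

-22.6 per mil

δ₀ = (0.01097780/0.01124000 − 1)×1000 = (0.976673 − 1)×1000 = -23.327 per mil
α − 1 = ε/1000 = -0.0061
f^(α−1) = 0.880^(-0.0061) = 1.000780
δ_res = (-23.327 + 1000) × 1.000780 − 1000 = 977.434 − 1000 = -22.57 per mil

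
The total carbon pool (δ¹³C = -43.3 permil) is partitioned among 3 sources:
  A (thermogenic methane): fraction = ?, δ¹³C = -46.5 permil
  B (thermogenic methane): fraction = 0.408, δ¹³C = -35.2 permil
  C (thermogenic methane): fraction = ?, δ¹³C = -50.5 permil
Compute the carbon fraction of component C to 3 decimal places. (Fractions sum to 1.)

Let f_C and f_A be the unknown fractions; fractions sum to 1 so f_C + f_A = 0.592.
Mass balance: Σ fᵢ·δᵢ = δ_bulk ⇒ f_C·(-50.5) + f_A·(-46.5) = -43.3 − (-14.362) = -28.938
Substitute f_A = 0.592 − f_C:
f_C·(-50.5 − -46.5) = -28.938 − 0.592×(-46.5) = -1.410
f_C = -1.410 / -4.0 = 0.3526

0.353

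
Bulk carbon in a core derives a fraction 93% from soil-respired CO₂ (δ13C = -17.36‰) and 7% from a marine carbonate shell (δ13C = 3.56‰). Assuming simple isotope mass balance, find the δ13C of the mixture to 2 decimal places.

δ_mix = f_A·δ_A + f_B·δ_B
δ_mix = 0.93 × (-17.36) + 0.07 × (3.56)
δ_mix = -16.145 + 0.249 = -15.896‰

-15.90‰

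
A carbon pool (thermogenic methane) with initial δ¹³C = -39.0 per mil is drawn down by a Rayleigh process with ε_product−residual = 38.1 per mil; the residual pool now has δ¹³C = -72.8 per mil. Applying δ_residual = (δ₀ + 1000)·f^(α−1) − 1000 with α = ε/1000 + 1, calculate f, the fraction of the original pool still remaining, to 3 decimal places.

0.391

α − 1 = ε/1000 = 0.0381
(δ_res + 1000)/(δ₀ + 1000) = (-72.8 + 1000)/(-39.0 + 1000) = 927.2/961.0 = 0.964828
f = 0.964828^(1/0.0381) = exp(ln(0.964828)/0.0381) = exp(-0.03581/0.0381)
f = exp(-0.9398) = 0.3907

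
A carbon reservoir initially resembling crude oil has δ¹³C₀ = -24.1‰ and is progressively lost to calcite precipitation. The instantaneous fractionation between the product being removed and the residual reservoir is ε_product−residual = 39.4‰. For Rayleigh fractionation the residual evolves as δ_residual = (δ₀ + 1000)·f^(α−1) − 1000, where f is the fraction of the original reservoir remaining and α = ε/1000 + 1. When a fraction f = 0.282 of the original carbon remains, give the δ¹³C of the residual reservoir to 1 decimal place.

-71.6‰

Rayleigh residual: δ_res = (δ₀ + 1000)·f^(α−1) − 1000
α = ε/1000 + 1 = 1.03940, so α − 1 = 0.03940
f^(α−1) = 0.282^(0.03940) = 0.951349
δ_res = (-24.1 + 1000) × 0.951349 − 1000 = 928.421 − 1000 = -71.58‰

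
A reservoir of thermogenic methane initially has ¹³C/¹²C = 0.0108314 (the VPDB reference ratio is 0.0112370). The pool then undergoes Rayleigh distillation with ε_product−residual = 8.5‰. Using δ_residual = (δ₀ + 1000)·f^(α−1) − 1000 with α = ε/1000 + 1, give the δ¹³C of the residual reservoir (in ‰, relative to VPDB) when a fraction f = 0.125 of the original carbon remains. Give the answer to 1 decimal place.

-53.0‰

δ₀ = (0.0108314/0.0112370 − 1)×1000 = (0.963905 − 1)×1000 = -36.095‰
α − 1 = ε/1000 = 0.0085
f^(α−1) = 0.125^(0.0085) = 0.982480
δ_res = (-36.095 + 1000) × 0.982480 − 1000 = 947.017 − 1000 = -52.98‰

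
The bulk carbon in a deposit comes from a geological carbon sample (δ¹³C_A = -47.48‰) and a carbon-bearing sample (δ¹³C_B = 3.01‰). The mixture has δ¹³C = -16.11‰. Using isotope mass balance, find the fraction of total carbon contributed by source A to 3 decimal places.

0.379

δ_mix = f_A·δ_A + (1 − f_A)·δ_B  ⇒  f_A = (δ_mix − δ_B)/(δ_A − δ_B)
f_A = (-16.11 − (3.01)) / (-47.48 − (3.01))
f_A = -19.12 / -50.49 = 0.3787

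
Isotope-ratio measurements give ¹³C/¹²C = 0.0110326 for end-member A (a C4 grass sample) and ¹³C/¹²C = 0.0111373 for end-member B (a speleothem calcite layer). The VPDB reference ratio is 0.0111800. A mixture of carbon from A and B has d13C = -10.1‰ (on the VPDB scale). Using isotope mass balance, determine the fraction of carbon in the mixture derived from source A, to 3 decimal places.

0.671

δ_A = (0.0110326/0.0111800 − 1)×1000 = (0.986816 − 1)×1000 = -13.184‰
δ_B = (0.0111373/0.0111800 − 1)×1000 = (0.996181 − 1)×1000 = -3.819‰
f_A = (δ_mix − δ_B)/(δ_A − δ_B) = (-10.1 − (-3.819))/(-13.184 − (-3.819))
f_A = -6.281 / -9.365 = 0.6707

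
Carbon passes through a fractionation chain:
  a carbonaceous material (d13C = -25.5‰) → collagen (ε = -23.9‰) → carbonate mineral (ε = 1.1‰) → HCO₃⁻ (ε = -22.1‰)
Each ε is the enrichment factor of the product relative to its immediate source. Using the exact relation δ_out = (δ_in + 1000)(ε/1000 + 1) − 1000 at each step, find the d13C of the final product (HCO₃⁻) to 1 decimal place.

-68.8‰

step 1: δ = (-25.50 + 1000)·(-23.9/1000 + 1) − 1000 = -48.79‰
step 2: δ = (-48.79 + 1000)·(1.1/1000 + 1) − 1000 = -47.74‰
step 3: δ = (-47.74 + 1000)·(-22.1/1000 + 1) − 1000 = -68.79‰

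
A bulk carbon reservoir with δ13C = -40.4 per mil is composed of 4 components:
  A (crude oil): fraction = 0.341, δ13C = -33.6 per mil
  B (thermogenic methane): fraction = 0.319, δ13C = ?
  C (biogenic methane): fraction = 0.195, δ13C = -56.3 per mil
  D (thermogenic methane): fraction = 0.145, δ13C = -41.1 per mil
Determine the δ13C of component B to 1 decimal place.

Isotope mass balance: δ_bulk = Σ fᵢ·δᵢ.
-40.4 = 0.341×(-33.6) + 0.319×δ_B + 0.195×(-56.3) + 0.145×(-41.1)
0.319·δ_B = -40.4 − (-28.396) = -12.004
δ_B = -12.004 / 0.319 = -37.63 per mil

-37.6 per mil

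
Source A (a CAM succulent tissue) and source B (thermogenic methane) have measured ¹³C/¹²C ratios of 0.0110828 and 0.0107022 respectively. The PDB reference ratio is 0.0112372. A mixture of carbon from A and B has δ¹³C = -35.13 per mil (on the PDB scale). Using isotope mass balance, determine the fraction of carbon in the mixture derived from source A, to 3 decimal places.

δ_A = (0.0110828/0.0112372 − 1)×1000 = (0.986260 − 1)×1000 = -13.740 per mil
δ_B = (0.0107022/0.0112372 − 1)×1000 = (0.952390 − 1)×1000 = -47.610 per mil
f_A = (δ_mix − δ_B)/(δ_A − δ_B) = (-35.13 − (-47.610))/(-13.740 − (-47.610))
f_A = 12.480 / 33.870 = 0.3685

0.368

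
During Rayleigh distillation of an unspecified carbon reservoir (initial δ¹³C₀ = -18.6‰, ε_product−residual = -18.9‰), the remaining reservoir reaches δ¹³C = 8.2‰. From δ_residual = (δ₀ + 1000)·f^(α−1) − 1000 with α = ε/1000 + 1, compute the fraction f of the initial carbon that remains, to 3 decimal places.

0.240

α − 1 = ε/1000 = -0.0189
(δ_res + 1000)/(δ₀ + 1000) = (8.2 + 1000)/(-18.6 + 1000) = 1008.2/981.4 = 1.027308
f = 1.027308^(1/-0.0189) = exp(ln(1.027308)/-0.0189) = exp(0.02694/-0.0189)
f = exp(-1.4255) = 0.2404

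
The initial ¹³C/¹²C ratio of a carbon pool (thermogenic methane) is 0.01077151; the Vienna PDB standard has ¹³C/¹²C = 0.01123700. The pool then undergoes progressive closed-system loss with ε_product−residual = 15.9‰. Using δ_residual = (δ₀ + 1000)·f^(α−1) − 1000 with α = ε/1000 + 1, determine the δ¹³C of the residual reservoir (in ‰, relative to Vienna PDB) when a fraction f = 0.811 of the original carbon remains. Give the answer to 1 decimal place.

-44.6‰

δ₀ = (0.01077151/0.01123700 − 1)×1000 = (0.958575 − 1)×1000 = -41.425‰
α − 1 = ε/1000 = 0.0159
f^(α−1) = 0.811^(0.0159) = 0.996675
δ_res = (-41.425 + 1000) × 0.996675 − 1000 = 955.388 − 1000 = -44.61‰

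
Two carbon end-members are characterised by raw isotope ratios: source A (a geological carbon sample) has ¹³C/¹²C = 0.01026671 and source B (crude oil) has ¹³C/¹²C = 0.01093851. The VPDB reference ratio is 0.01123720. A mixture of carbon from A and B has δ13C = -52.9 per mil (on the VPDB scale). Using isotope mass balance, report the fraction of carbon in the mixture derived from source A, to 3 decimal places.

δ_A = (0.01026671/0.01123720 − 1)×1000 = (0.913636 − 1)×1000 = -86.364 per mil
δ_B = (0.01093851/0.01123720 − 1)×1000 = (0.973420 − 1)×1000 = -26.580 per mil
f_A = (δ_mix − δ_B)/(δ_A − δ_B) = (-52.9 − (-26.580))/(-86.364 − (-26.580))
f_A = -26.320 / -59.784 = 0.4402

0.440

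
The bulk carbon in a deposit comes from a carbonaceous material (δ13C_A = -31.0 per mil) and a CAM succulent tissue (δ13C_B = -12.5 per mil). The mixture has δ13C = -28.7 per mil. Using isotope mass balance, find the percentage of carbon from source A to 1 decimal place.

δ_mix = f_A·δ_A + (1 − f_A)·δ_B  ⇒  f_A = (δ_mix − δ_B)/(δ_A − δ_B)
f_A = (-28.7 − (-12.5)) / (-31.0 − (-12.5))
f_A = -16.2 / -18.5 = 0.8757

87.6%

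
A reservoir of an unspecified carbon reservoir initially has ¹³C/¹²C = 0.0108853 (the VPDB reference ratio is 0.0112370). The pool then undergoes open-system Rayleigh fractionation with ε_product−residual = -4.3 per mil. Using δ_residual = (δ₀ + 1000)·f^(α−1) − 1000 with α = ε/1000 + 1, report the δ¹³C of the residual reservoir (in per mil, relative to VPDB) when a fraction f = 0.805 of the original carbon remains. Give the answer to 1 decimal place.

-30.4 per mil

δ₀ = (0.0108853/0.0112370 − 1)×1000 = (0.968702 − 1)×1000 = -31.298 per mil
α − 1 = ε/1000 = -0.0043
f^(α−1) = 0.805^(-0.0043) = 1.000933
δ_res = (-31.298 + 1000) × 1.000933 − 1000 = 969.606 − 1000 = -30.39 per mil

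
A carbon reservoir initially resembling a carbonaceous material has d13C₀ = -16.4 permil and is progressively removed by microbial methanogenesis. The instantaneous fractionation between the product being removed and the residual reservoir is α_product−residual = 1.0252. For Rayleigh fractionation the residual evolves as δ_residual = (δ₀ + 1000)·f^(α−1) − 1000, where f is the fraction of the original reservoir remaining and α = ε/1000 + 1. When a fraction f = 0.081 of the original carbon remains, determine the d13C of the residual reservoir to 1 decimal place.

-76.8 permil

Rayleigh residual: δ_res = (δ₀ + 1000)·f^(α−1) − 1000
α − 1 = 0.02520
f^(α−1) = 0.081^(0.02520) = 0.938629
δ_res = (-16.4 + 1000) × 0.938629 − 1000 = 923.235 − 1000 = -76.76 permil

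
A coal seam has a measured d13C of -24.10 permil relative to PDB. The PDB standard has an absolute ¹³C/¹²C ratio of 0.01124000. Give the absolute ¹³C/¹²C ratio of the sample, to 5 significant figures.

R_sample = R_standard × (d13C/1000 + 1)
R_sample = 0.01124000 × (-24.10/1000 + 1) = 0.01124000 × 0.975900
R_sample = 0.0109691

0.010969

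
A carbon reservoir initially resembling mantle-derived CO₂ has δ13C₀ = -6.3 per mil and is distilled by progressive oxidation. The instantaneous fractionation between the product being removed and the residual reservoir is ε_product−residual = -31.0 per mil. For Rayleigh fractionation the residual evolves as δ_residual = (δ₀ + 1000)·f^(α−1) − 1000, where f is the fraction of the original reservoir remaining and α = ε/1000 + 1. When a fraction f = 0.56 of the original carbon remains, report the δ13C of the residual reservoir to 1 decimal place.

11.7 per mil

Rayleigh residual: δ_res = (δ₀ + 1000)·f^(α−1) − 1000
α = ε/1000 + 1 = 0.96900, so α − 1 = -0.03100
f^(α−1) = 0.56^(-0.03100) = 1.018137
δ_res = (-6.3 + 1000) × 1.018137 − 1000 = 1011.723 − 1000 = 11.72 per mil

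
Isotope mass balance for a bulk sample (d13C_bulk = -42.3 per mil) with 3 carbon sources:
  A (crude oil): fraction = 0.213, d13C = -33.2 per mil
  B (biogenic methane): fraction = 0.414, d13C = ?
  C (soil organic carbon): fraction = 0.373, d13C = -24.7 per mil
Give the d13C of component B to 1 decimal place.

Isotope mass balance: δ_bulk = Σ fᵢ·δᵢ.
-42.3 = 0.213×(-33.2) + 0.414×δ_B + 0.373×(-24.7)
0.414·δ_B = -42.3 − (-16.285) = -26.015
δ_B = -26.015 / 0.414 = -62.84 per mil

-62.8 per mil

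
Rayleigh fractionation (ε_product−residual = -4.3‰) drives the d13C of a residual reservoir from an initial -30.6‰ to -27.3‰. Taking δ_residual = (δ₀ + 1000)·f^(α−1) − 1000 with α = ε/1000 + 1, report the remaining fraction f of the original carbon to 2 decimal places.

α − 1 = ε/1000 = -0.0043
(δ_res + 1000)/(δ₀ + 1000) = (-27.3 + 1000)/(-30.6 + 1000) = 972.7/969.4 = 1.003404
f = 1.003404^(1/-0.0043) = exp(ln(1.003404)/-0.0043) = exp(0.00340/-0.0043)
f = exp(-0.7903) = 0.4537

0.45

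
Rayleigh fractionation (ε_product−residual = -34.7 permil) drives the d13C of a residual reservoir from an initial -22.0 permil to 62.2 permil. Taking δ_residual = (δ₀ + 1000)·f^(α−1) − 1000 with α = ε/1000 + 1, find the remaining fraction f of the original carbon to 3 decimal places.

α − 1 = ε/1000 = -0.0347
(δ_res + 1000)/(δ₀ + 1000) = (62.2 + 1000)/(-22.0 + 1000) = 1062.2/978.0 = 1.086094
f = 1.086094^(1/-0.0347) = exp(ln(1.086094)/-0.0347) = exp(0.08259/-0.0347)
f = exp(-2.3801) = 0.0925

0.093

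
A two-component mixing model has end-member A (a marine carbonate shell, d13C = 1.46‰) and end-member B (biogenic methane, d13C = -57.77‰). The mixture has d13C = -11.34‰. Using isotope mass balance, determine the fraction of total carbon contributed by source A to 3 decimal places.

0.784

δ_mix = f_A·δ_A + (1 − f_A)·δ_B  ⇒  f_A = (δ_mix − δ_B)/(δ_A − δ_B)
f_A = (-11.34 − (-57.77)) / (1.46 − (-57.77))
f_A = 46.43 / 59.23 = 0.7839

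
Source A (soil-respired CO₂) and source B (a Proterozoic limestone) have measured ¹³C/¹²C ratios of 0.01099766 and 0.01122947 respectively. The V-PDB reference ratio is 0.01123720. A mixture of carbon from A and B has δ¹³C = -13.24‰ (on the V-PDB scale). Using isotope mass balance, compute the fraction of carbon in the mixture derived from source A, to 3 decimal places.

0.608

δ_A = (0.01099766/0.01123720 − 1)×1000 = (0.978683 − 1)×1000 = -21.317‰
δ_B = (0.01122947/0.01123720 − 1)×1000 = (0.999312 − 1)×1000 = -0.688‰
f_A = (δ_mix − δ_B)/(δ_A − δ_B) = (-13.24 − (-0.688))/(-21.317 − (-0.688))
f_A = -12.552 / -20.629 = 0.6085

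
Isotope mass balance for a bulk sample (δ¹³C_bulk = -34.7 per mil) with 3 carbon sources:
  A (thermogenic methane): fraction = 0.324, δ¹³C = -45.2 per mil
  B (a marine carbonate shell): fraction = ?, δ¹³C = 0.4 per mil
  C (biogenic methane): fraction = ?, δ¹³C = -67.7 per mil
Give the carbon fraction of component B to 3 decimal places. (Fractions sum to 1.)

0.378

Let f_B and f_C be the unknown fractions; fractions sum to 1 so f_B + f_C = 0.676.
Mass balance: Σ fᵢ·δᵢ = δ_bulk ⇒ f_B·(0.4) + f_C·(-67.7) = -34.7 − (-14.645) = -20.055
Substitute f_C = 0.676 − f_B:
f_B·(0.4 − -67.7) = -20.055 − 0.676×(-67.7) = 25.710
f_B = 25.710 / 68.1 = 0.3775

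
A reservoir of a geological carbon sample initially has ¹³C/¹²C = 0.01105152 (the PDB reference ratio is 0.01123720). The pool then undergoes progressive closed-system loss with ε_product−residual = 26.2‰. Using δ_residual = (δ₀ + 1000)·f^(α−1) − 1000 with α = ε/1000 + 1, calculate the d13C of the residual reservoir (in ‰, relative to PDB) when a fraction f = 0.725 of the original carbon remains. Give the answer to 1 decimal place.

δ₀ = (0.01105152/0.01123720 − 1)×1000 = (0.983476 − 1)×1000 = -16.524‰
α − 1 = ε/1000 = 0.0262
f^(α−1) = 0.725^(0.0262) = 0.991610
δ_res = (-16.524 + 1000) × 0.991610 − 1000 = 975.225 − 1000 = -24.78‰

-24.8‰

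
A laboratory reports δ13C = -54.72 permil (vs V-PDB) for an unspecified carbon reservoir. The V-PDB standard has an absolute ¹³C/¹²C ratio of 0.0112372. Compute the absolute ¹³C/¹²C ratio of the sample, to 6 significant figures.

R_sample = R_standard × (δ13C/1000 + 1)
R_sample = 0.0112372 × (-54.72/1000 + 1) = 0.0112372 × 0.945280
R_sample = 0.0106223

0.0106223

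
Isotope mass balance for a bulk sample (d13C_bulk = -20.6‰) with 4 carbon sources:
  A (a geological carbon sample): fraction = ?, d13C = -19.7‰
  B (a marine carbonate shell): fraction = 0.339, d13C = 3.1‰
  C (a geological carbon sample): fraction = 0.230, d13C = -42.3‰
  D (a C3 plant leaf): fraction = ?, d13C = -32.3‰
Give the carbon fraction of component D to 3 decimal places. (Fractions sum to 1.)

Let f_D and f_A be the unknown fractions; fractions sum to 1 so f_D + f_A = 0.431.
Mass balance: Σ fᵢ·δᵢ = δ_bulk ⇒ f_D·(-32.3) + f_A·(-19.7) = -20.6 − (-8.678) = -11.922
Substitute f_A = 0.431 − f_D:
f_D·(-32.3 − -19.7) = -11.922 − 0.431×(-19.7) = -3.431
f_D = -3.431 / -12.6 = 0.2723

0.272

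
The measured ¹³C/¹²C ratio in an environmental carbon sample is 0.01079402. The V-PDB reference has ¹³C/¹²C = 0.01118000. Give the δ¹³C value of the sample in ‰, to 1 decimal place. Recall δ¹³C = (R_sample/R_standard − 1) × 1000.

δ¹³C = (R_sample / R_standard − 1) × 1000
R_sample / R_standard = 0.01079402 / 0.01118000 = 0.965476
δ¹³C = (0.965476 − 1) × 1000 = -34.52‰

-34.5‰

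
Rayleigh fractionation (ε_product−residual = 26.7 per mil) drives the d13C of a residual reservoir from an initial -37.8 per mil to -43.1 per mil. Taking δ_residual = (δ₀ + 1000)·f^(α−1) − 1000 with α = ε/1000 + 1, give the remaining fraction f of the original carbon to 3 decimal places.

α − 1 = ε/1000 = 0.0267
(δ_res + 1000)/(δ₀ + 1000) = (-43.1 + 1000)/(-37.8 + 1000) = 956.9/962.2 = 0.994492
f = 0.994492^(1/0.0267) = exp(ln(0.994492)/0.0267) = exp(-0.00552/0.0267)
f = exp(-0.2069) = 0.8131

0.813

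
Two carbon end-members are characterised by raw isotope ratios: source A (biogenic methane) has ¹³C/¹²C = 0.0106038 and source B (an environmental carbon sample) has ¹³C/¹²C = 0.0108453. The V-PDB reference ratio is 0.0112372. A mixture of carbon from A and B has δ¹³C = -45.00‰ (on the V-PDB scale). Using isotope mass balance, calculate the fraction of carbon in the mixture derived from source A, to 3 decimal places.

0.471

δ_A = (0.0106038/0.0112372 − 1)×1000 = (0.943634 − 1)×1000 = -56.366‰
δ_B = (0.0108453/0.0112372 − 1)×1000 = (0.965125 − 1)×1000 = -34.875‰
f_A = (δ_mix − δ_B)/(δ_A − δ_B) = (-45.00 − (-34.875))/(-56.366 − (-34.875))
f_A = -10.125 / -21.491 = 0.4711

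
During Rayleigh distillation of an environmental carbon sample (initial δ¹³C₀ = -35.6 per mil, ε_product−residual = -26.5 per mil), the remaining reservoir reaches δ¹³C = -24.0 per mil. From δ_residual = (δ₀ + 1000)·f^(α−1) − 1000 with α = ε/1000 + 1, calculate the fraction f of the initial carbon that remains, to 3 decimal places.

0.637

α − 1 = ε/1000 = -0.0265
(δ_res + 1000)/(δ₀ + 1000) = (-24.0 + 1000)/(-35.6 + 1000) = 976.0/964.4 = 1.012028
f = 1.012028^(1/-0.0265) = exp(ln(1.012028)/-0.0265) = exp(0.01196/-0.0265)
f = exp(-0.4512) = 0.6369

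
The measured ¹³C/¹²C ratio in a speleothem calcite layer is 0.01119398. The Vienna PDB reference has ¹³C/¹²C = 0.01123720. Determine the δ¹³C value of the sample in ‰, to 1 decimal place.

-3.8‰

δ¹³C = (R_sample / R_standard − 1) × 1000
R_sample / R_standard = 0.01119398 / 0.01123720 = 0.996154
δ¹³C = (0.996154 − 1) × 1000 = -3.85‰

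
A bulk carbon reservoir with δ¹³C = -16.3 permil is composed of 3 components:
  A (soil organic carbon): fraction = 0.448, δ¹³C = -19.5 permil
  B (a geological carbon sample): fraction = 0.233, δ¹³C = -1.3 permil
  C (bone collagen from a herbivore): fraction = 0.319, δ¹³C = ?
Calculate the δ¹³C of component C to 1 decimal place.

-22.8 permil

Isotope mass balance: δ_bulk = Σ fᵢ·δᵢ.
-16.3 = 0.448×(-19.5) + 0.233×(-1.3) + 0.319×δ_C
0.319·δ_C = -16.3 − (-9.039) = -7.261
δ_C = -7.261 / 0.319 = -22.76 permil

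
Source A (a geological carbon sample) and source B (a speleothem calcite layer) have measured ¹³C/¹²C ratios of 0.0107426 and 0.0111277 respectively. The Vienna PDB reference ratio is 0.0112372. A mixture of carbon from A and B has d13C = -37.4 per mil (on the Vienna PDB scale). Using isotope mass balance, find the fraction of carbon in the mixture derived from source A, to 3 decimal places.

δ_A = (0.0107426/0.0112372 − 1)×1000 = (0.955985 − 1)×1000 = -44.015 per mil
δ_B = (0.0111277/0.0112372 − 1)×1000 = (0.990256 − 1)×1000 = -9.744 per mil
f_A = (δ_mix − δ_B)/(δ_A − δ_B) = (-37.4 − (-9.744))/(-44.015 − (-9.744))
f_A = -27.656 / -34.270 = 0.8070

0.807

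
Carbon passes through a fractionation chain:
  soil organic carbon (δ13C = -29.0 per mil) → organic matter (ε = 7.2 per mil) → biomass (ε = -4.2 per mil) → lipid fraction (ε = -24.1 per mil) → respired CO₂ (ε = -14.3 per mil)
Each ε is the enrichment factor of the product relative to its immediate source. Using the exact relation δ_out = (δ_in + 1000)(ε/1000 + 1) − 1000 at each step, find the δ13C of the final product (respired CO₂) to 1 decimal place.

step 1: δ = (-29.00 + 1000)·(7.2/1000 + 1) − 1000 = -22.01 per mil
step 2: δ = (-22.01 + 1000)·(-4.2/1000 + 1) − 1000 = -26.12 per mil
step 3: δ = (-26.12 + 1000)·(-24.1/1000 + 1) − 1000 = -49.59 per mil
step 4: δ = (-49.59 + 1000)·(-14.3/1000 + 1) − 1000 = -63.18 per mil

-63.2 per mil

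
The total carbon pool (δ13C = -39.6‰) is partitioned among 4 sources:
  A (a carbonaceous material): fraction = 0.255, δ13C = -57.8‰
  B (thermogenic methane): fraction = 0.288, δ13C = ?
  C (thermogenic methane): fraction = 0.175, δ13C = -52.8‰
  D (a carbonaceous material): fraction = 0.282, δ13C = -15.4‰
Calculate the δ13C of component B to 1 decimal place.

-39.2‰

Isotope mass balance: δ_bulk = Σ fᵢ·δᵢ.
-39.6 = 0.255×(-57.8) + 0.288×δ_B + 0.175×(-52.8) + 0.282×(-15.4)
0.288·δ_B = -39.6 − (-28.322) = -11.278
δ_B = -11.278 / 0.288 = -39.16‰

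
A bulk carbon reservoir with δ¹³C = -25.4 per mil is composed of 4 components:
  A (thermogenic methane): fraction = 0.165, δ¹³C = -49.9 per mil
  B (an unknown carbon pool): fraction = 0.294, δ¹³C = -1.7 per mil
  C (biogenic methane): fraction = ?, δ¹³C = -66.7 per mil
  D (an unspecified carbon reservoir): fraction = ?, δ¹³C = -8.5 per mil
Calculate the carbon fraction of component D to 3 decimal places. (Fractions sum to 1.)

0.334

Let f_D and f_C be the unknown fractions; fractions sum to 1 so f_D + f_C = 0.541.
Mass balance: Σ fᵢ·δᵢ = δ_bulk ⇒ f_D·(-8.5) + f_C·(-66.7) = -25.4 − (-8.733) = -16.667
Substitute f_C = 0.541 − f_D:
f_D·(-8.5 − -66.7) = -16.667 − 0.541×(-66.7) = 19.418
f_D = 19.418 / 58.2 = 0.3336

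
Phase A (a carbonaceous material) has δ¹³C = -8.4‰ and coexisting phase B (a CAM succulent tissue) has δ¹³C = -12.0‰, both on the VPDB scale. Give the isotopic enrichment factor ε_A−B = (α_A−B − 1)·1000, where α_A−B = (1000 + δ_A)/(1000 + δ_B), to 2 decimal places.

3.64‰

α_A−B = (1000 + -8.4) / (1000 + -12.0) = 991.6 / 988.0 = 1.003644
ε_A−B = (1.003644 − 1) × 1000 = 3.644‰
(The approximation ε ≈ δ_A − δ_B would give 3.6‰.)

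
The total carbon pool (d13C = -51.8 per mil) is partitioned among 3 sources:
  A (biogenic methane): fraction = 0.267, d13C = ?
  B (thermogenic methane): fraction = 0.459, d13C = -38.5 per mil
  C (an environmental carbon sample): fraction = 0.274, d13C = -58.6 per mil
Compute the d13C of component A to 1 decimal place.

Isotope mass balance: δ_bulk = Σ fᵢ·δᵢ.
-51.8 = 0.267×δ_A + 0.459×(-38.5) + 0.274×(-58.6)
0.267·δ_A = -51.8 − (-33.728) = -18.072
δ_A = -18.072 / 0.267 = -67.69 per mil

-67.7 per mil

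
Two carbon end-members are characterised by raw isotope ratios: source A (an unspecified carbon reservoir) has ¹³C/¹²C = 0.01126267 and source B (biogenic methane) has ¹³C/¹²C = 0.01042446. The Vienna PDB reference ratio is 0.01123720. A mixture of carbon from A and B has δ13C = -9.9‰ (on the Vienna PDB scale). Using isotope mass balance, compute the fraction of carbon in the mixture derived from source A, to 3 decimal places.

δ_A = (0.01126267/0.01123720 − 1)×1000 = (1.002267 − 1)×1000 = 2.267‰
δ_B = (0.01042446/0.01123720 − 1)×1000 = (0.927674 − 1)×1000 = -72.326‰
f_A = (δ_mix − δ_B)/(δ_A − δ_B) = (-9.9 − (-72.326))/(2.267 − (-72.326))
f_A = 62.426 / 74.592 = 0.8369

0.837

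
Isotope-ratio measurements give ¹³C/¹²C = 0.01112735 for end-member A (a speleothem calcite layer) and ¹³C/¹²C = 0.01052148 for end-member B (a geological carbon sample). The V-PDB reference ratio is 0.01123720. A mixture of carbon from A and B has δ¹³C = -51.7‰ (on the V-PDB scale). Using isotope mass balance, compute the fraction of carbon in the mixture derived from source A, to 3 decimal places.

δ_A = (0.01112735/0.01123720 − 1)×1000 = (0.990224 − 1)×1000 = -9.776‰
δ_B = (0.01052148/0.01123720 − 1)×1000 = (0.936308 − 1)×1000 = -63.692‰
f_A = (δ_mix − δ_B)/(δ_A − δ_B) = (-51.7 − (-63.692))/(-9.776 − (-63.692))
f_A = 11.992 / 53.916 = 0.2224

0.222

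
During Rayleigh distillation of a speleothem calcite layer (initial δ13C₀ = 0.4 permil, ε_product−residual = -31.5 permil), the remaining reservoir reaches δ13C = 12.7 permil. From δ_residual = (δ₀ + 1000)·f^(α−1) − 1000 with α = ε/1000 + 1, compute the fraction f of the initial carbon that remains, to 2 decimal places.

0.68

α − 1 = ε/1000 = -0.0315
(δ_res + 1000)/(δ₀ + 1000) = (12.7 + 1000)/(0.4 + 1000) = 1012.7/1000.4 = 1.012295
f = 1.012295^(1/-0.0315) = exp(ln(1.012295)/-0.0315) = exp(0.01222/-0.0315)
f = exp(-0.3879) = 0.6785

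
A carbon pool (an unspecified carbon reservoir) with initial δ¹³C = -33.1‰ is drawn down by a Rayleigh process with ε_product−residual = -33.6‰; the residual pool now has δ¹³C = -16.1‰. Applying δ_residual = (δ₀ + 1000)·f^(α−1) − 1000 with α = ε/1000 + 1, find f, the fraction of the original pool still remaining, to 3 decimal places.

α − 1 = ε/1000 = -0.0336
(δ_res + 1000)/(δ₀ + 1000) = (-16.1 + 1000)/(-33.1 + 1000) = 983.9/966.9 = 1.017582
f = 1.017582^(1/-0.0336) = exp(ln(1.017582)/-0.0336) = exp(0.01743/-0.0336)
f = exp(-0.5187) = 0.5953

0.595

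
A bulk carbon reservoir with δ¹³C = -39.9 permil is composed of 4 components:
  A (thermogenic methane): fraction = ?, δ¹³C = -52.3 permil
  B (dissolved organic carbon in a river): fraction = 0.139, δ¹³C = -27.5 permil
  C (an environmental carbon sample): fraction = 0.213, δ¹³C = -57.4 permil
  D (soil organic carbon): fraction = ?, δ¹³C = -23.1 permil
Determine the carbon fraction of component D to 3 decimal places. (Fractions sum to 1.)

0.344

Let f_D and f_A be the unknown fractions; fractions sum to 1 so f_D + f_A = 0.648.
Mass balance: Σ fᵢ·δᵢ = δ_bulk ⇒ f_D·(-23.1) + f_A·(-52.3) = -39.9 − (-16.049) = -23.851
Substitute f_A = 0.648 − f_D:
f_D·(-23.1 − -52.3) = -23.851 − 0.648×(-52.3) = 10.039
f_D = 10.039 / 29.2 = 0.3438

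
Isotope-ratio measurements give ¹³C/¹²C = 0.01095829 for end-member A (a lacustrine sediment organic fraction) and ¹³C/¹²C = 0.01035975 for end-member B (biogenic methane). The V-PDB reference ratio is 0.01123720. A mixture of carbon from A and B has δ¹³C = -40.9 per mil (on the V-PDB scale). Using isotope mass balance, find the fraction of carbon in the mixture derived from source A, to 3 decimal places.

0.698

δ_A = (0.01095829/0.01123720 − 1)×1000 = (0.975180 − 1)×1000 = -24.820 per mil
δ_B = (0.01035975/0.01123720 − 1)×1000 = (0.921916 − 1)×1000 = -78.084 per mil
f_A = (δ_mix − δ_B)/(δ_A − δ_B) = (-40.9 − (-78.084))/(-24.820 − (-78.084))
f_A = 37.184 / 53.264 = 0.6981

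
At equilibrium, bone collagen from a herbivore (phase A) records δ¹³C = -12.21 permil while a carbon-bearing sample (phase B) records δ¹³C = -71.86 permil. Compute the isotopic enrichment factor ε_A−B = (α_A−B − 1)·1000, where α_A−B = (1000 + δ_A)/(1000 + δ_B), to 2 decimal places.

64.27 permil

α_A−B = (1000 + -12.21) / (1000 + -71.86) = 987.79 / 928.14 = 1.064268
ε_A−B = (1.064268 − 1) × 1000 = 64.268 permil
(The approximation ε ≈ δ_A − δ_B would give 59.65 permil.)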